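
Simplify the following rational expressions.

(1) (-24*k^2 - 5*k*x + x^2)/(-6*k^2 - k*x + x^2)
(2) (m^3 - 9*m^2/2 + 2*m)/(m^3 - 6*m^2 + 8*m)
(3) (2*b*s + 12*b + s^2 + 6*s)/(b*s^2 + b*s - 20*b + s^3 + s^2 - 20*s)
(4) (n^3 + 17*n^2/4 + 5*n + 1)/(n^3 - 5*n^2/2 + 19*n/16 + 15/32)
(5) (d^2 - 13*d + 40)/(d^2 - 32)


(1) = (-24*k^2 - 5*k*x + x^2)/(-6*k^2 - k*x + x^2)
(2) = (2*m - 1)/(2*m - 4)
(3) = (2*b*s + 12*b + s^2 + 6*s)/(b*s^2 + b*s - 20*b + s^3 + s^2 - 20*s)
(4) = (8*n^2 + 32*n + 32)/(8*n^2 - 22*n + 15)
(5) = (d^2 - 13*d + 40)/(d^2 - 32)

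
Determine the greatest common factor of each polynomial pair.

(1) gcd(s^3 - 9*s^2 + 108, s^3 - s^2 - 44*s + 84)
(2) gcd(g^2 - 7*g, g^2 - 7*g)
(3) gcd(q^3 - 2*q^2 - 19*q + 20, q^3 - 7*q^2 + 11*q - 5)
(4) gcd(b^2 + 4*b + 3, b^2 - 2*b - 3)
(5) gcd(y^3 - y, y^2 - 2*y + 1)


(1) = s - 6
(2) = gcd(g*(g - 7), g*(g - 7)) = g^2 - 7*g
(3) = gcd((q - 5)*(q - 1)*(q + 4), (q - 5)*(q - 1)^2) = q^2 - 6*q + 5
(4) = gcd((b + 1)*(b + 3), (b - 3)*(b + 1)) = b + 1
(5) = y - 1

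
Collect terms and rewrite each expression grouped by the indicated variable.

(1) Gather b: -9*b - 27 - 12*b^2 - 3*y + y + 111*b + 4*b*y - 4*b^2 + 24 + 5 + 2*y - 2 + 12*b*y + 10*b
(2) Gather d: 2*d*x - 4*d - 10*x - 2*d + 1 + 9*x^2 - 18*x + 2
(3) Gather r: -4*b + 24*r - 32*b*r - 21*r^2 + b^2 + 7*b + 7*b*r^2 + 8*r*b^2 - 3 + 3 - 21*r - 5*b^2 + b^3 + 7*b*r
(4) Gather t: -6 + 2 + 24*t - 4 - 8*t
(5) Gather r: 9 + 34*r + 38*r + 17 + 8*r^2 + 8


(1) = -16*b^2 + b*(16*y + 112)
(2) = d*(2*x - 6) + 9*x^2 - 28*x + 3
(3) = b^3 - 4*b^2 + 3*b + r^2*(7*b - 21) + r*(8*b^2 - 25*b + 3)
(4) = 16*t - 8
(5) = 8*r^2 + 72*r + 34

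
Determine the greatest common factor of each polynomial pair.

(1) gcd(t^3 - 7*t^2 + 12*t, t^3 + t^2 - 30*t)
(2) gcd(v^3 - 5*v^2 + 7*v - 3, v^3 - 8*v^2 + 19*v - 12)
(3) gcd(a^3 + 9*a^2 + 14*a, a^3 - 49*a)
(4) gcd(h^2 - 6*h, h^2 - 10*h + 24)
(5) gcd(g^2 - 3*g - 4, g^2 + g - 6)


(1) = gcd(t*(t - 4)*(t - 3), t*(t - 5)*(t + 6)) = t
(2) = v^2 - 4*v + 3
(3) = gcd(a*(a + 2)*(a + 7), a*(a - 7)*(a + 7)) = a^2 + 7*a
(4) = gcd(h*(h - 6), (h - 6)*(h - 4)) = h - 6
(5) = 1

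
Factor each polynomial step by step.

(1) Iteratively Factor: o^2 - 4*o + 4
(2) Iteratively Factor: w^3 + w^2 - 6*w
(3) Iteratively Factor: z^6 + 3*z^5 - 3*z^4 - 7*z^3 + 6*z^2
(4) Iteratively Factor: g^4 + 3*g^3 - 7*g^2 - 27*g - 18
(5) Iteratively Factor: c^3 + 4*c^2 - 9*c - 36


(1) = (o - 2)*(o - 2)
(2) = (w + 3)*(w^2 - 2*w) = (w - 2)*(w + 3)*(w)
(3) = (z - 1)*(z^5 + 4*z^4 + z^3 - 6*z^2) = (z - 1)*(z + 3)*(z^4 + z^3 - 2*z^2) = z*(z - 1)*(z + 3)*(z^3 + z^2 - 2*z) = z*(z - 1)^2*(z + 3)*(z^2 + 2*z) = z^2*(z - 1)^2*(z + 3)*(z + 2)
(4) = (g + 1)*(g^3 + 2*g^2 - 9*g - 18) = (g - 3)*(g + 1)*(g^2 + 5*g + 6) = (g - 3)*(g + 1)*(g + 2)*(g + 3)
(5) = (c + 3)*(c^2 + c - 12) = (c + 3)*(c + 4)*(c - 3)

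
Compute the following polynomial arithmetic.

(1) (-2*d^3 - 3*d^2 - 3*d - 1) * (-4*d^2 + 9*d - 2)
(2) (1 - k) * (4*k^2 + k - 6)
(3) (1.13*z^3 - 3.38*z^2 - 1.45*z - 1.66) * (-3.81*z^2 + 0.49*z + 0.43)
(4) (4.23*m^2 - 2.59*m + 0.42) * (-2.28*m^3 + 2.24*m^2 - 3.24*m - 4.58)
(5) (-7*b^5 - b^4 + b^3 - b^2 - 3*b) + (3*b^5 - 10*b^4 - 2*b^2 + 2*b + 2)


(1) = 8*d^5 - 6*d^4 - 11*d^3 - 17*d^2 - 3*d + 2
(2) = -4*k^3 + 3*k^2 + 7*k - 6
(3) = -4.3053*z^5 + 13.4315*z^4 + 4.3542*z^3 + 4.1607*z^2 - 1.4369*z - 0.7138
(4) = -9.6444*m^5 + 15.3804*m^4 - 20.4644*m^3 - 10.041*m^2 + 10.5014*m - 1.9236
(5) = -4*b^5 - 11*b^4 + b^3 - 3*b^2 - b + 2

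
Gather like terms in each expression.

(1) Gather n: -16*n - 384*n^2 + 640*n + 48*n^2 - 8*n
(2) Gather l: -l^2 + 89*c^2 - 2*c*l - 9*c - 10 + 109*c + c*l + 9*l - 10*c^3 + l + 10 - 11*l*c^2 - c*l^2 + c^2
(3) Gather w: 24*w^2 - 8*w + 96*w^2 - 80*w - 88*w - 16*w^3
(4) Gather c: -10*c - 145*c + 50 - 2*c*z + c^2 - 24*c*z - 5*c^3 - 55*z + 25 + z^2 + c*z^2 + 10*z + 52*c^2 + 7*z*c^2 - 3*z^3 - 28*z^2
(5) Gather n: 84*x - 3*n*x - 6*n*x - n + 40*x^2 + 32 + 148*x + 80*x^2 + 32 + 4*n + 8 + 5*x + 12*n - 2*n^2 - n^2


(1) = -336*n^2 + 616*n
(2) = -10*c^3 + 90*c^2 + 100*c + l^2*(-c - 1) + l*(-11*c^2 - c + 10)
(3) = -16*w^3 + 120*w^2 - 176*w
(4) = -5*c^3 + c^2*(7*z + 53) + c*(z^2 - 26*z - 155) - 3*z^3 - 27*z^2 - 45*z + 75
(5) = -3*n^2 + n*(15 - 9*x) + 120*x^2 + 237*x + 72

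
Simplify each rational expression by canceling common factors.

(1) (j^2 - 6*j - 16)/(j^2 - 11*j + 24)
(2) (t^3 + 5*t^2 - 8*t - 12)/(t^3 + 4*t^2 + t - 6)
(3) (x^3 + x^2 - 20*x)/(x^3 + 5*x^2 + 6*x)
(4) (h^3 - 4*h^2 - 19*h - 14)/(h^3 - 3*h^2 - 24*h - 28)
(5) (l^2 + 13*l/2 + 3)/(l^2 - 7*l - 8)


(1) = (j + 2)/(j - 3)
(2) = (t^3 + 5*t^2 - 8*t - 12)/(t^3 + 4*t^2 + t - 6)
(3) = (x^2 + x - 20)/(x^2 + 5*x + 6)
(4) = (h + 1)/(h + 2)
(5) = (2*l^2 + 13*l + 6)/(2*l^2 - 14*l - 16)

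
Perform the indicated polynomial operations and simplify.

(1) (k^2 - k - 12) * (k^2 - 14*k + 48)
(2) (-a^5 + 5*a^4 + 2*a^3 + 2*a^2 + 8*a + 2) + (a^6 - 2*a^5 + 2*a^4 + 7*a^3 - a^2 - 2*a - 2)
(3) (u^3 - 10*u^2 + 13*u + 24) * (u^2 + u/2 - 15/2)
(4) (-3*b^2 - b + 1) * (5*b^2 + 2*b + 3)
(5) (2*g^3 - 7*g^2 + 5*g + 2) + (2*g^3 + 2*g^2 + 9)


(1) = k^4 - 15*k^3 + 50*k^2 + 120*k - 576
(2) = a^6 - 3*a^5 + 7*a^4 + 9*a^3 + a^2 + 6*a
(3) = u^5 - 19*u^4/2 + u^3/2 + 211*u^2/2 - 171*u/2 - 180
(4) = -15*b^4 - 11*b^3 - 6*b^2 - b + 3
(5) = 4*g^3 - 5*g^2 + 5*g + 11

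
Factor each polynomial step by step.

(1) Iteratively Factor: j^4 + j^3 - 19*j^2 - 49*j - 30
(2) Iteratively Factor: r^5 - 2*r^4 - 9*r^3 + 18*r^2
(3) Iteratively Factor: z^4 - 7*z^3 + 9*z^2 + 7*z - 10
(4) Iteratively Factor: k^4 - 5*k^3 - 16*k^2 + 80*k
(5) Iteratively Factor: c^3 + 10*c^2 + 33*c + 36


(1) = (j - 5)*(j^3 + 6*j^2 + 11*j + 6) = (j - 5)*(j + 1)*(j^2 + 5*j + 6) = (j - 5)*(j + 1)*(j + 2)*(j + 3)
(2) = (r - 3)*(r^4 + r^3 - 6*r^2) = (r - 3)*(r + 3)*(r^3 - 2*r^2) = r*(r - 3)*(r + 3)*(r^2 - 2*r) = r^2*(r - 3)*(r + 3)*(r - 2)
(3) = (z - 1)*(z^3 - 6*z^2 + 3*z + 10) = (z - 5)*(z - 1)*(z^2 - z - 2) = (z - 5)*(z - 2)*(z - 1)*(z + 1)
(4) = (k - 4)*(k^3 - k^2 - 20*k) = k*(k - 4)*(k^2 - k - 20) = k*(k - 4)*(k + 4)*(k - 5)
(5) = (c + 4)*(c^2 + 6*c + 9) = (c + 3)*(c + 4)*(c + 3)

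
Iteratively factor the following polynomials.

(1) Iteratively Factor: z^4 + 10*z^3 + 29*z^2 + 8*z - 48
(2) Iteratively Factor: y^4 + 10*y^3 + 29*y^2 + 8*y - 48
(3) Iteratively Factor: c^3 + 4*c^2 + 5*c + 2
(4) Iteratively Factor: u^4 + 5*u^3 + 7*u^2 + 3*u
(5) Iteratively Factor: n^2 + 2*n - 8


(1) = (z - 1)*(z^3 + 11*z^2 + 40*z + 48) = (z - 1)*(z + 3)*(z^2 + 8*z + 16) = (z - 1)*(z + 3)*(z + 4)*(z + 4)
(2) = (y + 4)*(y^3 + 6*y^2 + 5*y - 12) = (y + 3)*(y + 4)*(y^2 + 3*y - 4) = (y - 1)*(y + 3)*(y + 4)*(y + 4)
(3) = (c + 1)*(c^2 + 3*c + 2) = (c + 1)^2*(c + 2)
(4) = (u + 1)*(u^3 + 4*u^2 + 3*u) = (u + 1)*(u + 3)*(u^2 + u) = (u + 1)^2*(u + 3)*(u)
(5) = (n - 2)*(n + 4)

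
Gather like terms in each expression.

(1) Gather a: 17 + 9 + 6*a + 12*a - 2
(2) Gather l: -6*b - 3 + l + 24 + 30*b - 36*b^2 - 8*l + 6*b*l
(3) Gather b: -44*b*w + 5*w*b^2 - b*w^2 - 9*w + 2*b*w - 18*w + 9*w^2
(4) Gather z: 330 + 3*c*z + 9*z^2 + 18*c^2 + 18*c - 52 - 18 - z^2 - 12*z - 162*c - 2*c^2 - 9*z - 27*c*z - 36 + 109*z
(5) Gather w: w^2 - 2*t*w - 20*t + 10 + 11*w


(1) = 18*a + 24
(2) = -36*b^2 + 24*b + l*(6*b - 7) + 21
(3) = 5*b^2*w + b*(-w^2 - 42*w) + 9*w^2 - 27*w
(4) = 16*c^2 - 144*c + 8*z^2 + z*(88 - 24*c) + 224
(5) = -20*t + w^2 + w*(11 - 2*t) + 10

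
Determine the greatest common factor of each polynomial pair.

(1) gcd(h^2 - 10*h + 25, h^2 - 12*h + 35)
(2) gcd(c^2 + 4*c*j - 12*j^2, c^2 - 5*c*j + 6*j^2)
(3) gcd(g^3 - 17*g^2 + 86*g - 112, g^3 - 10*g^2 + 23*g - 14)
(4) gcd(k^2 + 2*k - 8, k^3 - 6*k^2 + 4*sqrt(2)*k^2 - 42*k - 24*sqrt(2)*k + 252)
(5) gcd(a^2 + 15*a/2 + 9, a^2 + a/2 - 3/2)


(1) = gcd((h - 5)^2, (h - 7)*(h - 5)) = h - 5
(2) = c - 2*j
(3) = g^2 - 9*g + 14
(4) = 1
(5) = a + 3/2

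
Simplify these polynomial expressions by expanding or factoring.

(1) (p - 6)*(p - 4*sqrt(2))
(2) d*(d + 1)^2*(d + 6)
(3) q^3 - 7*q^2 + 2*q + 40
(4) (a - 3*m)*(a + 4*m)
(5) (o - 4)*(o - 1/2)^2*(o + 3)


(1) = p^2 - 6*p - 4*sqrt(2)*p + 24*sqrt(2)
(2) = d^4 + 8*d^3 + 13*d^2 + 6*d
(3) = (q - 5)*(q - 4)*(q + 2)
(4) = a^2 + a*m - 12*m^2
(5) = o^4 - 2*o^3 - 43*o^2/4 + 47*o/4 - 3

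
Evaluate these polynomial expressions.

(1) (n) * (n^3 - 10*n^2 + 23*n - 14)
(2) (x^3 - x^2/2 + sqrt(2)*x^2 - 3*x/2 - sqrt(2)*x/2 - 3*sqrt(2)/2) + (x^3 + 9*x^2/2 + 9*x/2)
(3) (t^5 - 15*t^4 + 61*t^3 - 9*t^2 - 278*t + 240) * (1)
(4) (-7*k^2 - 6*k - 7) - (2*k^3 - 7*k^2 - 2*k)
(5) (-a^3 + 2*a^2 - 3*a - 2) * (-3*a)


(1) = n^4 - 10*n^3 + 23*n^2 - 14*n
(2) = 2*x^3 + sqrt(2)*x^2 + 4*x^2 - sqrt(2)*x/2 + 3*x - 3*sqrt(2)/2
(3) = t^5 - 15*t^4 + 61*t^3 - 9*t^2 - 278*t + 240
(4) = -2*k^3 - 4*k - 7
(5) = 3*a^4 - 6*a^3 + 9*a^2 + 6*a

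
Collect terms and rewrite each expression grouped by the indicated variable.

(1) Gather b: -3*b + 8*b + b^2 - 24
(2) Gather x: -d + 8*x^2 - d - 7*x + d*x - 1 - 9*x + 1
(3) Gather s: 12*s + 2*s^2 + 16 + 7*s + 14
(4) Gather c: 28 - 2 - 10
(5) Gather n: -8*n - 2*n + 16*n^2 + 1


(1) = b^2 + 5*b - 24
(2) = -2*d + 8*x^2 + x*(d - 16)
(3) = 2*s^2 + 19*s + 30
(4) = 16
(5) = 16*n^2 - 10*n + 1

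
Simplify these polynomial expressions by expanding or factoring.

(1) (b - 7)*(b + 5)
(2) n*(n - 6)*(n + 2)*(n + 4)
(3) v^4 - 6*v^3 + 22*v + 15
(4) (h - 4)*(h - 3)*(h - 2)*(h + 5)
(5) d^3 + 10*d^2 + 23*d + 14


(1) = b^2 - 2*b - 35
(2) = n^4 - 28*n^2 - 48*n
(3) = (v - 5)*(v - 3)*(v + 1)^2
(4) = h^4 - 4*h^3 - 19*h^2 + 106*h - 120
(5) = (d + 1)*(d + 2)*(d + 7)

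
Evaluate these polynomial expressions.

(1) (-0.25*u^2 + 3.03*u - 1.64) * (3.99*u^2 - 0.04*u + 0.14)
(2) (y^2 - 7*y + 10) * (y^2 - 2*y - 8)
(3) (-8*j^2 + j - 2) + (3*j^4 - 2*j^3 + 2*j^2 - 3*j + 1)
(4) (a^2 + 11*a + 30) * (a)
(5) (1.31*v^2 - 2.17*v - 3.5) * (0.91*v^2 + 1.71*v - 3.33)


(1) = -0.9975*u^4 + 12.0997*u^3 - 6.6998*u^2 + 0.4898*u - 0.2296
(2) = y^4 - 9*y^3 + 16*y^2 + 36*y - 80
(3) = 3*j^4 - 2*j^3 - 6*j^2 - 2*j - 1
(4) = a^3 + 11*a^2 + 30*a
(5) = 1.1921*v^4 + 0.2654*v^3 - 11.258*v^2 + 1.2411*v + 11.655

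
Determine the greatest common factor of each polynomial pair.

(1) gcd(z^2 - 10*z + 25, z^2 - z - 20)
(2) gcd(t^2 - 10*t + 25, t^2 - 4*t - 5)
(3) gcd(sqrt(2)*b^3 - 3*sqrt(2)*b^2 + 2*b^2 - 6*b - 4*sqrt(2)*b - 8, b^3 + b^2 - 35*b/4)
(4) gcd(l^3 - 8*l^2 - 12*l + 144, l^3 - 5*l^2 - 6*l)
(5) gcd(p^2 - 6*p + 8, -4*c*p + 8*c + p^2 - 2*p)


(1) = z - 5
(2) = gcd((t - 5)^2, (t - 5)*(t + 1)) = t - 5
(3) = gcd((b - 4)*(b + sqrt(2))*(sqrt(2)*b + sqrt(2)), b*(b - 5/2)*(b + 7/2)) = 1
(4) = gcd((l - 6)^2*(l + 4), l*(l - 6)*(l + 1)) = l - 6
(5) = p - 2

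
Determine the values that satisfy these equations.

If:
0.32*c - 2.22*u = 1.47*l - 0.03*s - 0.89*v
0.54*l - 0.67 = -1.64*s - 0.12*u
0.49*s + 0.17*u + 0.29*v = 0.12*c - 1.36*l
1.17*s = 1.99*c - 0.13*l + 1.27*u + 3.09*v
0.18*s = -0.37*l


Then:
c = -0.07
l = -0.23
s = 0.47
u = 0.20
v = 0.13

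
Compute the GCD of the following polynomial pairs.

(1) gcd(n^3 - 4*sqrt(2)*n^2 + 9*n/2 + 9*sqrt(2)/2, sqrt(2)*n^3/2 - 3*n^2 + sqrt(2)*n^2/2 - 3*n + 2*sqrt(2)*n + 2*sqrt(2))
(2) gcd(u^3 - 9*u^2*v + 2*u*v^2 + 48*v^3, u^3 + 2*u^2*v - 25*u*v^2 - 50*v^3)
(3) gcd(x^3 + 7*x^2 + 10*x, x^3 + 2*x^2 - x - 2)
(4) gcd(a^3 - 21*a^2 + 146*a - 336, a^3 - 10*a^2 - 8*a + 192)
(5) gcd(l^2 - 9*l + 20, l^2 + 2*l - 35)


(1) = gcd((n - 3*sqrt(2))*(n - 3*sqrt(2)/2)*(n + sqrt(2)/2), (n - 2*sqrt(2))*(n - sqrt(2))*(sqrt(2)*n/2 + sqrt(2)/2)) = 1
(2) = gcd((u - 8*v)*(u - 3*v)*(u + 2*v), (u - 5*v)*(u + 2*v)*(u + 5*v)) = u + 2*v
(3) = gcd(x*(x + 2)*(x + 5), (x - 1)*(x + 1)*(x + 2)) = x + 2
(4) = a^2 - 14*a + 48
(5) = gcd((l - 5)*(l - 4), (l - 5)*(l + 7)) = l - 5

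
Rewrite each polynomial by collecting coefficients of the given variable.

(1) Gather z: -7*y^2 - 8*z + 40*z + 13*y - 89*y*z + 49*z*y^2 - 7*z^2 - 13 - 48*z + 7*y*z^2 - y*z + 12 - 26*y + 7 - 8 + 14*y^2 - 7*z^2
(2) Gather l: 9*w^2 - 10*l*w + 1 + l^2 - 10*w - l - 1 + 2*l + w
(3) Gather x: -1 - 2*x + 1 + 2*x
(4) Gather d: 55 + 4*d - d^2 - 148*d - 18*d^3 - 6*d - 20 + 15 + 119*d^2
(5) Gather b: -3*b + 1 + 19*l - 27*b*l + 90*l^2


(1) = 7*y^2 - 13*y + z^2*(7*y - 14) + z*(49*y^2 - 90*y - 16) - 2
(2) = l^2 + l*(1 - 10*w) + 9*w^2 - 9*w
(3) = 0
(4) = -18*d^3 + 118*d^2 - 150*d + 50
(5) = b*(-27*l - 3) + 90*l^2 + 19*l + 1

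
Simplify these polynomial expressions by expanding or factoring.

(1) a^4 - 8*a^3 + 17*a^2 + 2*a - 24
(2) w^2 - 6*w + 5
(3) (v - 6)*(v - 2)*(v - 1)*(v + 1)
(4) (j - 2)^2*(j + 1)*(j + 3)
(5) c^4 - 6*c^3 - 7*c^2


(1) = (a - 4)*(a - 3)*(a - 2)*(a + 1)
(2) = (w - 5)*(w - 1)
(3) = v^4 - 8*v^3 + 11*v^2 + 8*v - 12
(4) = j^4 - 9*j^2 + 4*j + 12
(5) = c^2*(c - 7)*(c + 1)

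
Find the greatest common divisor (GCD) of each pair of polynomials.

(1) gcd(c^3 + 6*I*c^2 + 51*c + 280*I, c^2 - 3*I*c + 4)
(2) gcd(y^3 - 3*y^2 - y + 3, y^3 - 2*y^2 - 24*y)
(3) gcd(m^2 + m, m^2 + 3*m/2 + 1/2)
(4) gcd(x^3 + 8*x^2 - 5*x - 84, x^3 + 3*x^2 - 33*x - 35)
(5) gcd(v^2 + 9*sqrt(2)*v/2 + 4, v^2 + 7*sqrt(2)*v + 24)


(1) = 1
(2) = gcd((y - 3)*(y - 1)*(y + 1), y*(y - 6)*(y + 4)) = 1
(3) = m + 1
(4) = gcd((x - 3)*(x + 4)*(x + 7), (x - 5)*(x + 1)*(x + 7)) = x + 7
(5) = v + 4*sqrt(2)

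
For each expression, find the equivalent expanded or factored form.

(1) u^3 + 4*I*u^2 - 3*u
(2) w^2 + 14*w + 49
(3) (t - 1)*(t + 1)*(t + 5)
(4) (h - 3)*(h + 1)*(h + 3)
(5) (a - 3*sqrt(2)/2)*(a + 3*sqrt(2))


(1) = u*(u + I)*(u + 3*I)
(2) = (w + 7)^2
(3) = t^3 + 5*t^2 - t - 5
(4) = h^3 + h^2 - 9*h - 9
(5) = a^2 + 3*sqrt(2)*a/2 - 9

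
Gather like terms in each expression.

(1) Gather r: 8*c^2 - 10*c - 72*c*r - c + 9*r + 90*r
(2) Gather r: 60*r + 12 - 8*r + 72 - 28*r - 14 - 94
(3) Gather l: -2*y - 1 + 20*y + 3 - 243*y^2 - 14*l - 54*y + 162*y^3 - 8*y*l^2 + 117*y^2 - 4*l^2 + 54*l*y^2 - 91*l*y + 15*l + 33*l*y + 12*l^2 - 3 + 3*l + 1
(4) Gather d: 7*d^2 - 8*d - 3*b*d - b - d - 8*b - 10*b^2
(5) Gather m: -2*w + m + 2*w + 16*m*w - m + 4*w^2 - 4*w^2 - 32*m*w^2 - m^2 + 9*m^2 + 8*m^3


(1) = 8*c^2 - 11*c + r*(99 - 72*c)
(2) = 24*r - 24
(3) = l^2*(8 - 8*y) + l*(54*y^2 - 58*y + 4) + 162*y^3 - 126*y^2 - 36*y
(4) = -10*b^2 - 9*b + 7*d^2 + d*(-3*b - 9)
(5) = 8*m^3 + 8*m^2 + m*(-32*w^2 + 16*w)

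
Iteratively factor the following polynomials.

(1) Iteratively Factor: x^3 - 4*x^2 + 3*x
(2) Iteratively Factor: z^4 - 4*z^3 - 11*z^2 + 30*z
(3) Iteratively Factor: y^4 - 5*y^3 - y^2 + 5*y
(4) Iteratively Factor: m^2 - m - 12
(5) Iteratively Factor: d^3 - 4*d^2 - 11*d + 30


(1) = (x)*(x^2 - 4*x + 3) = x*(x - 3)*(x - 1)
(2) = (z - 2)*(z^3 - 2*z^2 - 15*z) = (z - 5)*(z - 2)*(z^2 + 3*z) = (z - 5)*(z - 2)*(z + 3)*(z)
(3) = (y)*(y^3 - 5*y^2 - y + 5) = y*(y - 1)*(y^2 - 4*y - 5) = y*(y - 5)*(y - 1)*(y + 1)
(4) = (m - 4)*(m + 3)
(5) = (d - 5)*(d^2 + d - 6) = (d - 5)*(d - 2)*(d + 3)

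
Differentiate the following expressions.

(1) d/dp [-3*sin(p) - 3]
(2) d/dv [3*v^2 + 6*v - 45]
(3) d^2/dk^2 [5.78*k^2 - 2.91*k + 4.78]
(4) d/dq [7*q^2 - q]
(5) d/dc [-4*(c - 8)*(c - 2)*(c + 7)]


(1) = -3*cos(p)
(2) = 6*v + 6
(3) = 11.5600000000000
(4) = 14*q - 1
(5) = -12*c^2 + 24*c + 216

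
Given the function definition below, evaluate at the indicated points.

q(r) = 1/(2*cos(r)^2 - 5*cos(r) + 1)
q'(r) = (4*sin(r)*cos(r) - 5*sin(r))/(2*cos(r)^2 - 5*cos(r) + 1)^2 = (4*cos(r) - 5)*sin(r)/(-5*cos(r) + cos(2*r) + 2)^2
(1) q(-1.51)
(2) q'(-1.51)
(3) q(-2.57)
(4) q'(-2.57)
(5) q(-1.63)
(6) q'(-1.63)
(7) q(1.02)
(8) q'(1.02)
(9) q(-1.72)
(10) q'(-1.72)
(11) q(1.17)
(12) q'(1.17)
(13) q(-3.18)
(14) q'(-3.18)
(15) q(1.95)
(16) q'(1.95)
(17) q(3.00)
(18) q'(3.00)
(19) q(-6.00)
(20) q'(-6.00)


(1) = 1.42
(2) = 9.59
(3) = 0.15
(4) = 0.10
(5) = 0.77
(6) = 3.08
(7) = -0.94
(8) = -2.17
(9) = 0.56
(10) = 1.73
(11) = -1.55
(12) = -7.58
(13) = 0.13
(14) = -0.01
(15) = 0.32
(16) = -0.62
(17) = 0.13
(18) = -0.02
(19) = -0.51
(20) = -0.08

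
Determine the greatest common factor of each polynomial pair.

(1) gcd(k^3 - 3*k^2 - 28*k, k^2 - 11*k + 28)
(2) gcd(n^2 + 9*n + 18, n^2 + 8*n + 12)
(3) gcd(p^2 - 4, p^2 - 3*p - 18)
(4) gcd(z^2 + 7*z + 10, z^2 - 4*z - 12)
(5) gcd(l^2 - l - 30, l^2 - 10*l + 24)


(1) = gcd(k*(k - 7)*(k + 4), (k - 7)*(k - 4)) = k - 7
(2) = n + 6
(3) = 1
(4) = gcd((z + 2)*(z + 5), (z - 6)*(z + 2)) = z + 2
(5) = gcd((l - 6)*(l + 5), (l - 6)*(l - 4)) = l - 6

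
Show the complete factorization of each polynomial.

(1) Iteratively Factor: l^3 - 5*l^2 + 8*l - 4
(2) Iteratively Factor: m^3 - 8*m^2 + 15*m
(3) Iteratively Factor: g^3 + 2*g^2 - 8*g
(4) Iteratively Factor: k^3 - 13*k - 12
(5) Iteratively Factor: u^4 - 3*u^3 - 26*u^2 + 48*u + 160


(1) = (l - 2)*(l^2 - 3*l + 2) = (l - 2)*(l - 1)*(l - 2)
(2) = (m - 5)*(m^2 - 3*m) = m*(m - 5)*(m - 3)
(3) = (g - 2)*(g^2 + 4*g) = (g - 2)*(g + 4)*(g)
(4) = (k + 3)*(k^2 - 3*k - 4) = (k - 4)*(k + 3)*(k + 1)
(5) = (u - 4)*(u^3 + u^2 - 22*u - 40) = (u - 5)*(u - 4)*(u^2 + 6*u + 8) = (u - 5)*(u - 4)*(u + 4)*(u + 2)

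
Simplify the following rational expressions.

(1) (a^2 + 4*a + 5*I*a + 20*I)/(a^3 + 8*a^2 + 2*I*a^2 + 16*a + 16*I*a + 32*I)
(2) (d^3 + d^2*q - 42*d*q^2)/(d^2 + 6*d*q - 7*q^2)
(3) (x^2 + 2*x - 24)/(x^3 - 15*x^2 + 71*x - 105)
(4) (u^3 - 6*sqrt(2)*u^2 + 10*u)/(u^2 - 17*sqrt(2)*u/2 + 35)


(1) = (a + 5*I)/(a^2 + a*(4 + 2*I) + 8*I)
(2) = (-d^2 + 6*d*q)/(-d + q)
(3) = (x^2 + 2*x - 24)/(x^3 - 15*x^2 + 71*x - 105)
(4) = (2*u^2 - 2*sqrt(2)*u)/(2*u - 7*sqrt(2))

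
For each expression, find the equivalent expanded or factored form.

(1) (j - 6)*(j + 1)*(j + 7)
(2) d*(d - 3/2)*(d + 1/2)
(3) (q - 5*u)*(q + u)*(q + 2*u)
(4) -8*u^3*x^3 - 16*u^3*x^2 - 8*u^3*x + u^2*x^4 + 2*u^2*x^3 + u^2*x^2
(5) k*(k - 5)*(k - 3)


(1) = j^3 + 2*j^2 - 41*j - 42
(2) = d^3 - d^2 - 3*d/4
(3) = q^3 - 2*q^2*u - 13*q*u^2 - 10*u^3
(4) = x*(-8*u + x)*(u*x + u)^2
(5) = k^3 - 8*k^2 + 15*k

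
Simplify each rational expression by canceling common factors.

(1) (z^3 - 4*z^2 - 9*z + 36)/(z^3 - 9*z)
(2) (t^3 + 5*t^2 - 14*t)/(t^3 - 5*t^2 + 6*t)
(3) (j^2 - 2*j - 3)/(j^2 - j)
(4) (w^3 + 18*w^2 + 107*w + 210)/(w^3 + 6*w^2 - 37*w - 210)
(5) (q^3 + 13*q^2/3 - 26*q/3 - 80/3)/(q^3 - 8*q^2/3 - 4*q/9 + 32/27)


(1) = (z - 4)/z
(2) = (t + 7)/(t - 3)
(3) = (j^2 - 2*j - 3)/(j^2 - j)
(4) = (w + 6)/(w - 6)
(5) = (9*q^2 + 63*q + 90)/(9*q^2 - 4)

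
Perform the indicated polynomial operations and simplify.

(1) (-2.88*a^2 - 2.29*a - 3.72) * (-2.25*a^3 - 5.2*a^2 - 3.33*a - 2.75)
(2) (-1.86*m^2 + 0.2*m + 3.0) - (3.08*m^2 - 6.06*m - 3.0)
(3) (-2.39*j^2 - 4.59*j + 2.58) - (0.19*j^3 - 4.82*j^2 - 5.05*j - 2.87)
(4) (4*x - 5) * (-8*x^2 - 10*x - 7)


(1) = 6.48*a^5 + 20.1285*a^4 + 29.8684*a^3 + 34.8897*a^2 + 18.6851*a + 10.23
(2) = -4.94*m^2 + 6.26*m + 6.0
(3) = -0.19*j^3 + 2.43*j^2 + 0.46*j + 5.45
(4) = -32*x^3 + 22*x + 35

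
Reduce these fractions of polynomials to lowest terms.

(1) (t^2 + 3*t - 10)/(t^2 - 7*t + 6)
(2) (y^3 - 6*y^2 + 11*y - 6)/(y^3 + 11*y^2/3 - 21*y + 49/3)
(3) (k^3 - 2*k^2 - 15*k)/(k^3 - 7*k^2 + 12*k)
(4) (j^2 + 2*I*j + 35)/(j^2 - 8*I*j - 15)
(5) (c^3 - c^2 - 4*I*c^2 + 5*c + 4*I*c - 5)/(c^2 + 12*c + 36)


(1) = (t^2 + 3*t - 10)/(t^2 - 7*t + 6)
(2) = (3*y^2 - 15*y + 18)/(3*y^2 + 14*y - 49)
(3) = (k^2 - 2*k - 15)/(k^2 - 7*k + 12)
(4) = (j + 7*I)/(j - 3*I)
(5) = (c^3 + c^2*(-1 - 4*I) + c*(5 + 4*I) - 5)/(c^2 + 12*c + 36)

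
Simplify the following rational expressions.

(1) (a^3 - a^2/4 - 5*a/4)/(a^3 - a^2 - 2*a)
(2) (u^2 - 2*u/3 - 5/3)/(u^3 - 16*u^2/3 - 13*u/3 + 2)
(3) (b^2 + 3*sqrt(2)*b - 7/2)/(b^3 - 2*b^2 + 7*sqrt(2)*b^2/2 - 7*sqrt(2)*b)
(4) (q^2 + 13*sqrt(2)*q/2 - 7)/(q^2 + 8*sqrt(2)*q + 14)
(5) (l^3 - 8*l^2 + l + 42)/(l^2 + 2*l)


(1) = (4*a - 5)/(4*a - 8)
(2) = (3*u - 5)/(3*u^2 - 19*u + 6)
(3) = (4*b - 2*sqrt(2))/(4*b^2 - 8*b)
(4) = (2*q - sqrt(2))/(2*q + 2*sqrt(2))
(5) = (l^2 - 10*l + 21)/l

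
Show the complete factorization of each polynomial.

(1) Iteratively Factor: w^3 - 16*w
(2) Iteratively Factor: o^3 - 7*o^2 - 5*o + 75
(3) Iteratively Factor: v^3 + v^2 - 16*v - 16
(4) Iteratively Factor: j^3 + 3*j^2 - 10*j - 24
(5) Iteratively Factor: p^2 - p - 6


(1) = (w + 4)*(w^2 - 4*w) = (w - 4)*(w + 4)*(w)
(2) = (o - 5)*(o^2 - 2*o - 15) = (o - 5)^2*(o + 3)
(3) = (v - 4)*(v^2 + 5*v + 4) = (v - 4)*(v + 1)*(v + 4)
(4) = (j - 3)*(j^2 + 6*j + 8) = (j - 3)*(j + 4)*(j + 2)
(5) = (p + 2)*(p - 3)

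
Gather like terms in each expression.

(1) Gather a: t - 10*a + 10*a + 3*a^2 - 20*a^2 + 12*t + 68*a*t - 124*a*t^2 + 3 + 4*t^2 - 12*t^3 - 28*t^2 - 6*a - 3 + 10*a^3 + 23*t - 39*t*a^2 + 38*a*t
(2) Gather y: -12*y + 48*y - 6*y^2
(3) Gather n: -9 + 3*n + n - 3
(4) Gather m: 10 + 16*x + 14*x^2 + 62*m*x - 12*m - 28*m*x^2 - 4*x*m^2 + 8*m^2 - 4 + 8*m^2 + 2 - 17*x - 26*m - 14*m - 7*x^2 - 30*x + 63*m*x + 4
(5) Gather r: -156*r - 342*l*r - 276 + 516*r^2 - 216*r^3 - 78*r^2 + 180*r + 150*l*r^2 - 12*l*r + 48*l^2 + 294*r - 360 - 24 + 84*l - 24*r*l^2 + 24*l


(1) = 10*a^3 + a^2*(-39*t - 17) + a*(-124*t^2 + 106*t - 6) - 12*t^3 - 24*t^2 + 36*t
(2) = -6*y^2 + 36*y
(3) = 4*n - 12
(4) = m^2*(16 - 4*x) + m*(-28*x^2 + 125*x - 52) + 7*x^2 - 31*x + 12
(5) = 48*l^2 + 108*l - 216*r^3 + r^2*(150*l + 438) + r*(-24*l^2 - 354*l + 318) - 660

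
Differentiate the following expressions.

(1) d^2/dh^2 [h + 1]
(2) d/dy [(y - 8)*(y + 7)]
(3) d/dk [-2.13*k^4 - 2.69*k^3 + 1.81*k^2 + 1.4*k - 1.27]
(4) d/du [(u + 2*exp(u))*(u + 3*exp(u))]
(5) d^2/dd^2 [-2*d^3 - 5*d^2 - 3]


(1) = 0
(2) = 2*y - 1
(3) = -8.52*k^3 - 8.07*k^2 + 3.62*k + 1.4
(4) = 5*u*exp(u) + 2*u + 12*exp(2*u) + 5*exp(u)
(5) = -12*d - 10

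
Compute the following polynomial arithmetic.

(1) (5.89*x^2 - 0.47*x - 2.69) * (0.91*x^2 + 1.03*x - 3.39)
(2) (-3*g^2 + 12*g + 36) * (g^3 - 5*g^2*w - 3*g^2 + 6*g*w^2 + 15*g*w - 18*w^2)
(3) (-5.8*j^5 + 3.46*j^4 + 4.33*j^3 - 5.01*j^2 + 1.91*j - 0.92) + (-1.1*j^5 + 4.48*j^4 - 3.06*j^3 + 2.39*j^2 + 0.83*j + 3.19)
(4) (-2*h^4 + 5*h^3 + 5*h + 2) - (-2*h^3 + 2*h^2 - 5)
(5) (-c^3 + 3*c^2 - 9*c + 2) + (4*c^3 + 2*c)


(1) = 5.3599*x^4 + 5.639*x^3 - 22.8991*x^2 - 1.1774*x + 9.1191
(2) = -3*g^5 + 15*g^4*w + 21*g^4 - 18*g^3*w^2 - 105*g^3*w + 126*g^2*w^2 - 108*g^2 + 540*g*w - 648*w^2
(3) = -6.9*j^5 + 7.94*j^4 + 1.27*j^3 - 2.62*j^2 + 2.74*j + 2.27
(4) = -2*h^4 + 7*h^3 - 2*h^2 + 5*h + 7
(5) = 3*c^3 + 3*c^2 - 7*c + 2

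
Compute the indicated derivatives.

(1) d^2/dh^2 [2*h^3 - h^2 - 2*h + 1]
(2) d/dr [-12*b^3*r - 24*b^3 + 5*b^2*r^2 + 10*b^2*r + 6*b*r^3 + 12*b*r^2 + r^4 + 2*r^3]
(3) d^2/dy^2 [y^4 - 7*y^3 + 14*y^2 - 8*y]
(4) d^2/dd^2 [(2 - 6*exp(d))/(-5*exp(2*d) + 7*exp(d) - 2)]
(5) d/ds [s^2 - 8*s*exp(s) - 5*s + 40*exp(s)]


(1) = 12*h - 2
(2) = -12*b^3 + 10*b^2*r + 10*b^2 + 18*b*r^2 + 24*b*r + 4*r^3 + 6*r^2
(3) = 12*y^2 - 42*y + 28
(4) = (150*exp(4*d) + 10*exp(3*d) - 150*exp(2*d) + 66*exp(d) - 4)*exp(d)/(125*exp(6*d) - 525*exp(5*d) + 885*exp(4*d) - 763*exp(3*d) + 354*exp(2*d) - 84*exp(d) + 8)
(5) = -8*s*exp(s) + 2*s + 32*exp(s) - 5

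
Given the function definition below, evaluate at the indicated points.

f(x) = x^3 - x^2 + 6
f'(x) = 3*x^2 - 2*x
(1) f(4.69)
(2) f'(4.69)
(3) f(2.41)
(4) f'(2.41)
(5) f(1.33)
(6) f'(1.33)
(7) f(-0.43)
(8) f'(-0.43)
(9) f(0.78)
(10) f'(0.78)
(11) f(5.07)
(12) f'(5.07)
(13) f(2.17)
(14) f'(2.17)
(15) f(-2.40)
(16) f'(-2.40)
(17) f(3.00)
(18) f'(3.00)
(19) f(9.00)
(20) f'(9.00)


(1) = 87.17
(2) = 56.61
(3) = 14.19
(4) = 12.60
(5) = 6.58
(6) = 2.65
(7) = 5.74
(8) = 1.41
(9) = 5.87
(10) = 0.27
(11) = 110.62
(12) = 66.97
(13) = 11.51
(14) = 9.79
(15) = -13.58
(16) = 22.08
(17) = 24.00
(18) = 21.00
(19) = 654.00
(20) = 225.00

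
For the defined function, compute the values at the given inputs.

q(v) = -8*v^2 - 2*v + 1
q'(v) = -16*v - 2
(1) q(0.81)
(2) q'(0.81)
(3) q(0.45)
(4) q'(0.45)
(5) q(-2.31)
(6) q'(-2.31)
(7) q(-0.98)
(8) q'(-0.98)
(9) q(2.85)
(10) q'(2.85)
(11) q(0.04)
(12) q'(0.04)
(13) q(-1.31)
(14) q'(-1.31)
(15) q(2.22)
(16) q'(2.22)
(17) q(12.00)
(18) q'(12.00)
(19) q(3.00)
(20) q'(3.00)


(1) = -5.87
(2) = -14.96
(3) = -1.52
(4) = -9.20
(5) = -37.07
(6) = 34.96
(7) = -4.72
(8) = 13.68
(9) = -69.68
(10) = -47.60
(11) = 0.91
(12) = -2.64
(13) = -10.11
(14) = 18.96
(15) = -42.87
(16) = -37.52
(17) = -1175.00
(18) = -194.00
(19) = -77.00
(20) = -50.00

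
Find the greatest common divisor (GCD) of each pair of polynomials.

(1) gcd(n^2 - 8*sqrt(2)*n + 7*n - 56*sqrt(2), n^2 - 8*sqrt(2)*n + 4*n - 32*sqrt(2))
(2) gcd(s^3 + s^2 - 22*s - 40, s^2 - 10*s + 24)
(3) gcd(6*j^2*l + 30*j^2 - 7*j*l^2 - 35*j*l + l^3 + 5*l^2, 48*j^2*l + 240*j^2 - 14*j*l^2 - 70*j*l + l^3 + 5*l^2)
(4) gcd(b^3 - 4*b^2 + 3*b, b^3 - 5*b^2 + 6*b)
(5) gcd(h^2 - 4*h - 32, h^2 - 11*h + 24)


(1) = n - 8*sqrt(2)
(2) = gcd((s - 5)*(s + 2)*(s + 4), (s - 6)*(s - 4)) = 1
(3) = 6*j*l + 30*j - l^2 - 5*l
(4) = b^2 - 3*b
(5) = gcd((h - 8)*(h + 4), (h - 8)*(h - 3)) = h - 8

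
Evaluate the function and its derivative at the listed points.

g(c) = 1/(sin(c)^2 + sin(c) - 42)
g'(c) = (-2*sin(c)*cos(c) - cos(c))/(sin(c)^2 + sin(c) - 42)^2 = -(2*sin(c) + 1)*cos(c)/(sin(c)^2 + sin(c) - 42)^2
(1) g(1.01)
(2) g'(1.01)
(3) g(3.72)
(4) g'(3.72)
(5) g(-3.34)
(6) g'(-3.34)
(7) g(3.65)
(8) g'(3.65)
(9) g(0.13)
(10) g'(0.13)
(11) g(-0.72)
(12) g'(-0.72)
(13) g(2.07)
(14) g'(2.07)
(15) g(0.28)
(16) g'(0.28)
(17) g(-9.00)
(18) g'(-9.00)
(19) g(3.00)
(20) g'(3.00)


(1) = -0.02
(2) = -0.00
(3) = -0.02
(4) = -0.00
(5) = -0.02
(6) = 0.00
(7) = -0.02
(8) = 0.00
(9) = -0.02
(10) = -0.00
(11) = -0.02
(12) = 0.00
(13) = -0.02
(14) = 0.00
(15) = -0.02
(16) = -0.00
(17) = -0.02
(18) = 0.00
(19) = -0.02
(20) = 0.00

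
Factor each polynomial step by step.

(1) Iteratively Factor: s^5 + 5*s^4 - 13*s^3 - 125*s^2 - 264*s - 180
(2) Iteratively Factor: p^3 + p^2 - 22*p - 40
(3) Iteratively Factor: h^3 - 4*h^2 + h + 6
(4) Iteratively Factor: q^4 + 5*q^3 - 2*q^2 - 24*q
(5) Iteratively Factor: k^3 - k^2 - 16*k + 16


(1) = (s + 2)*(s^4 + 3*s^3 - 19*s^2 - 87*s - 90) = (s - 5)*(s + 2)*(s^3 + 8*s^2 + 21*s + 18) = (s - 5)*(s + 2)^2*(s^2 + 6*s + 9) = (s - 5)*(s + 2)^2*(s + 3)*(s + 3)
(2) = (p + 4)*(p^2 - 3*p - 10) = (p + 2)*(p + 4)*(p - 5)
(3) = (h + 1)*(h^2 - 5*h + 6) = (h - 3)*(h + 1)*(h - 2)
(4) = (q + 4)*(q^3 + q^2 - 6*q) = (q - 2)*(q + 4)*(q^2 + 3*q) = q*(q - 2)*(q + 4)*(q + 3)
(5) = (k - 4)*(k^2 + 3*k - 4) = (k - 4)*(k - 1)*(k + 4)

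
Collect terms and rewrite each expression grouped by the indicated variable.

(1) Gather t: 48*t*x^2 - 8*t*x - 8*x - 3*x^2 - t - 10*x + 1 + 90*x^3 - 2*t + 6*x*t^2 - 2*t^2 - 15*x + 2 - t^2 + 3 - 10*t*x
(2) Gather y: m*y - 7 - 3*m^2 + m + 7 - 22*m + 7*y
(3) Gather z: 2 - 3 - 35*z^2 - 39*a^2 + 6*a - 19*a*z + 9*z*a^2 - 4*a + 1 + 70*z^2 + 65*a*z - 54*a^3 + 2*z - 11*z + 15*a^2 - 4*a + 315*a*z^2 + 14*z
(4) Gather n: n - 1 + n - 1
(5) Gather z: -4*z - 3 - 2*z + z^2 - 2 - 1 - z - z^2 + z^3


(1) = t^2*(6*x - 3) + t*(48*x^2 - 18*x - 3) + 90*x^3 - 3*x^2 - 33*x + 6
(2) = -3*m^2 - 21*m + y*(m + 7)
(3) = -54*a^3 - 24*a^2 - 2*a + z^2*(315*a + 35) + z*(9*a^2 + 46*a + 5)
(4) = 2*n - 2
(5) = z^3 - 7*z - 6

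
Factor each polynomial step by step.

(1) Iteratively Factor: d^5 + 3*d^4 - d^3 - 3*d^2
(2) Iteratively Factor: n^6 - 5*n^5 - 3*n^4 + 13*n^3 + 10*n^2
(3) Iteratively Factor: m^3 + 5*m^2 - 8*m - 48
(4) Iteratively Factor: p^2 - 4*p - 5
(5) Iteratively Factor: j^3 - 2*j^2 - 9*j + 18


(1) = (d + 3)*(d^4 - d^2) = d*(d + 3)*(d^3 - d) = d^2*(d + 3)*(d^2 - 1) = d^2*(d - 1)*(d + 3)*(d + 1)
(2) = (n)*(n^5 - 5*n^4 - 3*n^3 + 13*n^2 + 10*n) = n^2*(n^4 - 5*n^3 - 3*n^2 + 13*n + 10) = n^2*(n - 2)*(n^3 - 3*n^2 - 9*n - 5) = n^2*(n - 2)*(n + 1)*(n^2 - 4*n - 5) = n^2*(n - 2)*(n + 1)^2*(n - 5)
(3) = (m + 4)*(m^2 + m - 12) = (m + 4)^2*(m - 3)
(4) = (p - 5)*(p + 1)
(5) = (j + 3)*(j^2 - 5*j + 6) = (j - 3)*(j + 3)*(j - 2)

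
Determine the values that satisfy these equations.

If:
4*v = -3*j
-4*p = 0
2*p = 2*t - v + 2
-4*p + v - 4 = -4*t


Then:
j = -32/9
p = 0
t = 1/3
v = 8/3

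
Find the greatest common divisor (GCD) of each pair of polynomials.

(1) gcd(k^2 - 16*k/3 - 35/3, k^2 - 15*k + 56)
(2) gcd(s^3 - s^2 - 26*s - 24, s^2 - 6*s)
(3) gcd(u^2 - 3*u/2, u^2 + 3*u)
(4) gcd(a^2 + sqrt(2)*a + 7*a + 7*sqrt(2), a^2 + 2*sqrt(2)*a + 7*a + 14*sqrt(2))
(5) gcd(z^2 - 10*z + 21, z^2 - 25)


(1) = k - 7
(2) = gcd((s - 6)*(s + 1)*(s + 4), s*(s - 6)) = s - 6
(3) = gcd(u*(u - 3/2), u*(u + 3)) = u
(4) = gcd((a + 7)*(a + sqrt(2)), (a + 7)*(a + 2*sqrt(2))) = a + 7
(5) = 1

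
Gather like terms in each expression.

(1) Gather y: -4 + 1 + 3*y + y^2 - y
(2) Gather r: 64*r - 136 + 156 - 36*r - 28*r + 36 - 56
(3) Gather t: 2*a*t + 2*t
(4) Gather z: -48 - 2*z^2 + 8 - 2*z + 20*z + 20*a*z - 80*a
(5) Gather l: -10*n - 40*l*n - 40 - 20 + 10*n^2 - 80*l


(1) = y^2 + 2*y - 3
(2) = 0
(3) = t*(2*a + 2)
(4) = -80*a - 2*z^2 + z*(20*a + 18) - 40
(5) = l*(-40*n - 80) + 10*n^2 - 10*n - 60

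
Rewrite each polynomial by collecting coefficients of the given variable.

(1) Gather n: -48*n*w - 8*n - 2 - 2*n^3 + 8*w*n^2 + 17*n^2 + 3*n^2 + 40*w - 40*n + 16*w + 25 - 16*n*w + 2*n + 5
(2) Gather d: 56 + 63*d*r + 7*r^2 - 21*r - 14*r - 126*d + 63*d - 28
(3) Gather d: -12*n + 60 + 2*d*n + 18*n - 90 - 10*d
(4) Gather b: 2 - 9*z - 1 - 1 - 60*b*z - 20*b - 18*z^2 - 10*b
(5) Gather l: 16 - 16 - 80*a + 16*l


(1) = -2*n^3 + n^2*(8*w + 20) + n*(-64*w - 46) + 56*w + 28
(2) = d*(63*r - 63) + 7*r^2 - 35*r + 28
(3) = d*(2*n - 10) + 6*n - 30
(4) = b*(-60*z - 30) - 18*z^2 - 9*z
(5) = -80*a + 16*l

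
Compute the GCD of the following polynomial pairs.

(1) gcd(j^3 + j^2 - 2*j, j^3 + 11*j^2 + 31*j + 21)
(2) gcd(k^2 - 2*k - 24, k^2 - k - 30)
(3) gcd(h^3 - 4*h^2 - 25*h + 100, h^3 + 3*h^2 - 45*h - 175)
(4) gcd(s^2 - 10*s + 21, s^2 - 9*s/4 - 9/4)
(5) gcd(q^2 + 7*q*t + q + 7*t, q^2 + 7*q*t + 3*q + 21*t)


(1) = gcd(j*(j - 1)*(j + 2), (j + 1)*(j + 3)*(j + 7)) = 1
(2) = k - 6
(3) = h + 5
(4) = s - 3
(5) = gcd((q + 1)*(q + 7*t), (q + 3)*(q + 7*t)) = q + 7*t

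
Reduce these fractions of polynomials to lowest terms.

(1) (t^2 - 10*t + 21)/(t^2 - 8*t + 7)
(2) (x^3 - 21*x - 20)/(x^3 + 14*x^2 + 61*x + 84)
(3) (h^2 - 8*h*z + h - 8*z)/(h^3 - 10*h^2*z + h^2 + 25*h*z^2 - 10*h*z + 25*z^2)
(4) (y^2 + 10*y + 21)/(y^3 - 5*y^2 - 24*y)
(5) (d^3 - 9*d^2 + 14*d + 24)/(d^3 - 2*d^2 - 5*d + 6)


(1) = (t - 3)/(t - 1)
(2) = (x^2 - 4*x - 5)/(x^2 + 10*x + 21)
(3) = (h - 8*z)/(h^2 - 10*h*z + 25*z^2)
(4) = (y + 7)/(y^2 - 8*y)
(5) = (d^3 - 9*d^2 + 14*d + 24)/(d^3 - 2*d^2 - 5*d + 6)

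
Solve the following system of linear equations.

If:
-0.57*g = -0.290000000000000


Then:
g = 0.51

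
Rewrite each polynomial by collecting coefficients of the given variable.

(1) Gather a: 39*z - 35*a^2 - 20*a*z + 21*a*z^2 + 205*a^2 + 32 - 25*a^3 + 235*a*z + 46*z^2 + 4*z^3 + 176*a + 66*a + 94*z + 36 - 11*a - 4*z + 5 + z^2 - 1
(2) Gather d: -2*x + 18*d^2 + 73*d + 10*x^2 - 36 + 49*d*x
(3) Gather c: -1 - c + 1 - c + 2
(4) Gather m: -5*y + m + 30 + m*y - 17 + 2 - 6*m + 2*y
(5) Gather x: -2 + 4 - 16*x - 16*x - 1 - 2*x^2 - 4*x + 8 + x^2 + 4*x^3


(1) = -25*a^3 + 170*a^2 + a*(21*z^2 + 215*z + 231) + 4*z^3 + 47*z^2 + 129*z + 72
(2) = 18*d^2 + d*(49*x + 73) + 10*x^2 - 2*x - 36
(3) = 2 - 2*c
(4) = m*(y - 5) - 3*y + 15
(5) = 4*x^3 - x^2 - 36*x + 9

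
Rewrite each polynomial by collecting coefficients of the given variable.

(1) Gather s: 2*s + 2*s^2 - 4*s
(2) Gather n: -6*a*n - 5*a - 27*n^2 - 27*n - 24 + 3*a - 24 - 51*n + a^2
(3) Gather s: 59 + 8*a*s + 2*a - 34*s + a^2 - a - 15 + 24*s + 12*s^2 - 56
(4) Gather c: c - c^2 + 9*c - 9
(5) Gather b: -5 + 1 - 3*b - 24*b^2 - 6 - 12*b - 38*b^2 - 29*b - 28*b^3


(1) = 2*s^2 - 2*s
(2) = a^2 - 2*a - 27*n^2 + n*(-6*a - 78) - 48
(3) = a^2 + a + 12*s^2 + s*(8*a - 10) - 12
(4) = -c^2 + 10*c - 9
(5) = -28*b^3 - 62*b^2 - 44*b - 10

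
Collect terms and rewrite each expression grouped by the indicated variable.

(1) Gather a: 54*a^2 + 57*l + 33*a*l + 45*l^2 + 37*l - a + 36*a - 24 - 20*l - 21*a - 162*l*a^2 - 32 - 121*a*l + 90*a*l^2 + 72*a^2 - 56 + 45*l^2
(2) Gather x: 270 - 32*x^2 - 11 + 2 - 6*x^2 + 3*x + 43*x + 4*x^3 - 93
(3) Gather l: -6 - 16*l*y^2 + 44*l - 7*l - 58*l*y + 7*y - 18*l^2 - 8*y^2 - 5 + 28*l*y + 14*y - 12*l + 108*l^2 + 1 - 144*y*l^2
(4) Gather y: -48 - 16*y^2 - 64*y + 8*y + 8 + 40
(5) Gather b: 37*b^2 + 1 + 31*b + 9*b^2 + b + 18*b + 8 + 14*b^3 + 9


(1) = a^2*(126 - 162*l) + a*(90*l^2 - 88*l + 14) + 90*l^2 + 74*l - 112
(2) = 4*x^3 - 38*x^2 + 46*x + 168
(3) = l^2*(90 - 144*y) + l*(-16*y^2 - 30*y + 25) - 8*y^2 + 21*y - 10
(4) = -16*y^2 - 56*y
(5) = 14*b^3 + 46*b^2 + 50*b + 18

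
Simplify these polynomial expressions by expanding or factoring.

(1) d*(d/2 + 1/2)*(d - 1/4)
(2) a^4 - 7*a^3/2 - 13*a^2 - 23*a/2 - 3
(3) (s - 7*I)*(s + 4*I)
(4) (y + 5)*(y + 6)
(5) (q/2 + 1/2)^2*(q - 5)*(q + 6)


(1) = d^3/2 + 3*d^2/8 - d/8
(2) = (a - 6)*(a + 1/2)*(a + 1)^2
(3) = s^2 - 3*I*s + 28
(4) = y^2 + 11*y + 30
(5) = q^4/4 + 3*q^3/4 - 27*q^2/4 - 59*q/4 - 15/2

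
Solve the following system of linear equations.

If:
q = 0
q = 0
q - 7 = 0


Then:
No Solution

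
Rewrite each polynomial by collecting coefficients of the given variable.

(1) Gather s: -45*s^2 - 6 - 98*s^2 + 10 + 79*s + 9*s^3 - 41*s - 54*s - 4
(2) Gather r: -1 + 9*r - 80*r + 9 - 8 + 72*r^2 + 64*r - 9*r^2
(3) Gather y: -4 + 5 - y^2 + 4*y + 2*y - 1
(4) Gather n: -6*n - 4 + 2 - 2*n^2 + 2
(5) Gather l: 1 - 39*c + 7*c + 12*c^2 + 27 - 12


(1) = 9*s^3 - 143*s^2 - 16*s
(2) = 63*r^2 - 7*r
(3) = -y^2 + 6*y
(4) = -2*n^2 - 6*n
(5) = 12*c^2 - 32*c + 16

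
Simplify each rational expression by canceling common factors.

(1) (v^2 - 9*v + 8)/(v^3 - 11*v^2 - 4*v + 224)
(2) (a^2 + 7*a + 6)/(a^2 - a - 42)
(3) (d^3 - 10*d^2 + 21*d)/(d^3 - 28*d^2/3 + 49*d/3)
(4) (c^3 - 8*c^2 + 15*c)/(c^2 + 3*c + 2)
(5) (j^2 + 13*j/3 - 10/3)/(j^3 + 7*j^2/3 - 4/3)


(1) = (v - 1)/(v^2 - 3*v - 28)
(2) = (a + 1)/(a - 7)
(3) = (3*d - 9)/(3*d - 7)
(4) = (c^3 - 8*c^2 + 15*c)/(c^2 + 3*c + 2)
(5) = (j + 5)/(j^2 + 3*j + 2)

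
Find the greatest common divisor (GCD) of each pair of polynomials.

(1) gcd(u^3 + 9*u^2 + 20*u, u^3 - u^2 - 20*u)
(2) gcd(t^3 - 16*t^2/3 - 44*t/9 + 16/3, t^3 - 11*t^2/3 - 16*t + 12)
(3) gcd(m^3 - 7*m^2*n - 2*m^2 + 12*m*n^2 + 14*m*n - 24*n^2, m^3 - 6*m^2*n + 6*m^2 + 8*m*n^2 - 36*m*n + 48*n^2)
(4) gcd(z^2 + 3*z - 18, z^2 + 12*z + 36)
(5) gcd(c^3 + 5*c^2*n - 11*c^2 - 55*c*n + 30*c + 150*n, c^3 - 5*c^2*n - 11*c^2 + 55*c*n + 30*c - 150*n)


(1) = gcd(u*(u + 4)*(u + 5), u*(u - 5)*(u + 4)) = u^2 + 4*u
(2) = t^2 - 20*t/3 + 4
(3) = m - 4*n
(4) = gcd((z - 3)*(z + 6), (z + 6)^2) = z + 6
(5) = gcd((c - 6)*(c - 5)*(c + 5*n), (c - 6)*(c - 5)*(c - 5*n)) = c^2 - 11*c + 30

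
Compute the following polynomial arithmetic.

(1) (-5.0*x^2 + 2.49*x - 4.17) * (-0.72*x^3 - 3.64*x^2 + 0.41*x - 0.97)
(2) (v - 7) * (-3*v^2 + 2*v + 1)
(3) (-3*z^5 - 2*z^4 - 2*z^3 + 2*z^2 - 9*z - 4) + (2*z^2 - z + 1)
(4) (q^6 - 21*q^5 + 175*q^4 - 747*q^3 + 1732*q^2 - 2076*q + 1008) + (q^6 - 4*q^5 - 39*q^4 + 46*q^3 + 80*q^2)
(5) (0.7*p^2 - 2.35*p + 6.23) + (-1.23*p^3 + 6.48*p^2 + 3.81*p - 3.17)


(1) = 3.6*x^5 + 16.4072*x^4 - 8.1112*x^3 + 21.0497*x^2 - 4.125*x + 4.0449
(2) = -3*v^3 + 23*v^2 - 13*v - 7
(3) = -3*z^5 - 2*z^4 - 2*z^3 + 4*z^2 - 10*z - 3
(4) = 2*q^6 - 25*q^5 + 136*q^4 - 701*q^3 + 1812*q^2 - 2076*q + 1008
(5) = -1.23*p^3 + 7.18*p^2 + 1.46*p + 3.06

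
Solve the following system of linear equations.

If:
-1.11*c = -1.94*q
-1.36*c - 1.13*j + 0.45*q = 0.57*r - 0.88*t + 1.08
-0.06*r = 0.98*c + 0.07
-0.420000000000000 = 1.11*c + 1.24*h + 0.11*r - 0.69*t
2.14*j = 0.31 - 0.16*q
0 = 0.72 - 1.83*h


Then:
c = -0.06
h = 0.39
j = 0.15
q = -0.03
r = -0.25
t = 1.19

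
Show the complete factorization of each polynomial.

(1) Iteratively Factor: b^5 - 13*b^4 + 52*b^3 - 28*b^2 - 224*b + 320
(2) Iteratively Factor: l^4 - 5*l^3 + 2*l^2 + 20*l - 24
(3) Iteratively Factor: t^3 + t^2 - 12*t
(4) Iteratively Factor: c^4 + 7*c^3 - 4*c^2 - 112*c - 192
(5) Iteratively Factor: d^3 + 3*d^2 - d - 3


(1) = (b - 2)*(b^4 - 11*b^3 + 30*b^2 + 32*b - 160) = (b - 2)*(b + 2)*(b^3 - 13*b^2 + 56*b - 80) = (b - 4)*(b - 2)*(b + 2)*(b^2 - 9*b + 20) = (b - 5)*(b - 4)*(b - 2)*(b + 2)*(b - 4)
(2) = (l - 3)*(l^3 - 2*l^2 - 4*l + 8) = (l - 3)*(l - 2)*(l^2 - 4) = (l - 3)*(l - 2)^2*(l + 2)
(3) = (t)*(t^2 + t - 12) = t*(t - 3)*(t + 4)
(4) = (c - 4)*(c^3 + 11*c^2 + 40*c + 48) = (c - 4)*(c + 4)*(c^2 + 7*c + 12) = (c - 4)*(c + 4)^2*(c + 3)
(5) = (d + 3)*(d^2 - 1) = (d - 1)*(d + 3)*(d + 1)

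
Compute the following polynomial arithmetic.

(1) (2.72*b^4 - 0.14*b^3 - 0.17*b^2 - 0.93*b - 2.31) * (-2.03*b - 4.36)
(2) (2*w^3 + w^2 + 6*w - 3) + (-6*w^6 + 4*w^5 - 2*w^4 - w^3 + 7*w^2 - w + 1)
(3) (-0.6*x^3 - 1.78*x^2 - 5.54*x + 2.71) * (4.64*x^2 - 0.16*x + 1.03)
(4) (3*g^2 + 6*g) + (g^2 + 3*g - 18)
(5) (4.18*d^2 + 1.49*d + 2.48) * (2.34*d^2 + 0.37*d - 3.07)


(1) = -5.5216*b^5 - 11.575*b^4 + 0.9555*b^3 + 2.6291*b^2 + 8.7441*b + 10.0716
(2) = -6*w^6 + 4*w^5 - 2*w^4 + w^3 + 8*w^2 + 5*w - 2
(3) = -2.784*x^5 - 8.1632*x^4 - 26.0388*x^3 + 11.6274*x^2 - 6.1398*x + 2.7913
(4) = 4*g^2 + 9*g - 18
(5) = 9.7812*d^4 + 5.0332*d^3 - 6.4781*d^2 - 3.6567*d - 7.6136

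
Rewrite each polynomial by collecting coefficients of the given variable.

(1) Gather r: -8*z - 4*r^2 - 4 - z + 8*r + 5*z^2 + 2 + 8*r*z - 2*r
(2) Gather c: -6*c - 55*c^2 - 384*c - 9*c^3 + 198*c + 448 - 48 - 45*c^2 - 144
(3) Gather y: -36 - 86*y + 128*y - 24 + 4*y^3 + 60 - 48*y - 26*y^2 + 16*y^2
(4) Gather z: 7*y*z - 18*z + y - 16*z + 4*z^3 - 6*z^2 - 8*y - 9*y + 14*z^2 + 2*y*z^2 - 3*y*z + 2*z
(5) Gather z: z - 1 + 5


(1) = -4*r^2 + r*(8*z + 6) + 5*z^2 - 9*z - 2
(2) = -9*c^3 - 100*c^2 - 192*c + 256
(3) = 4*y^3 - 10*y^2 - 6*y
(4) = -16*y + 4*z^3 + z^2*(2*y + 8) + z*(4*y - 32)
(5) = z + 4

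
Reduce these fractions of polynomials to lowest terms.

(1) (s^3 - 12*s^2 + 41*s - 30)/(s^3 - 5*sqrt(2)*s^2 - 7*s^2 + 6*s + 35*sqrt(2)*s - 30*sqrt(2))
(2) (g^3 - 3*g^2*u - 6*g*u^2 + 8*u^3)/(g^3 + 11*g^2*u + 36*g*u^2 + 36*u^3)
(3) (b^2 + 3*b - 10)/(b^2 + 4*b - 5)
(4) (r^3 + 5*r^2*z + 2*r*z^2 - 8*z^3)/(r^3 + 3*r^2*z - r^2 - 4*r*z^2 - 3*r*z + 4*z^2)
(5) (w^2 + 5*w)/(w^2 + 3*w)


(1) = (s - 5)/(s - 5*sqrt(2))
(2) = (g^2 - 5*g*u + 4*u^2)/(g^2 + 9*g*u + 18*u^2)
(3) = (b - 2)/(b - 1)
(4) = (r + 2*z)/(r - 1)
(5) = (w + 5)/(w + 3)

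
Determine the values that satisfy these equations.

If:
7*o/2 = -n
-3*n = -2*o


Then:
n = 0
o = 0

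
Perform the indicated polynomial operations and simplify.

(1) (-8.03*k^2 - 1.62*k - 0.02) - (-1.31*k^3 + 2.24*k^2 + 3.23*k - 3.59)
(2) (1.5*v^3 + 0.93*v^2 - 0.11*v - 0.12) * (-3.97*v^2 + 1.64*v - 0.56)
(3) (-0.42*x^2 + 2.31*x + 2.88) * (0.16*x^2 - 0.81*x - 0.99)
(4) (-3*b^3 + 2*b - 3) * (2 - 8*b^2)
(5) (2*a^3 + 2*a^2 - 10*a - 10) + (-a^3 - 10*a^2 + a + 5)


(1) = 1.31*k^3 - 10.27*k^2 - 4.85*k + 3.57
(2) = -5.955*v^5 - 1.2321*v^4 + 1.1219*v^3 - 0.2248*v^2 - 0.1352*v + 0.0672
(3) = -0.0672*x^4 + 0.7098*x^3 - 0.9945*x^2 - 4.6197*x - 2.8512
(4) = 24*b^5 - 22*b^3 + 24*b^2 + 4*b - 6
(5) = a^3 - 8*a^2 - 9*a - 5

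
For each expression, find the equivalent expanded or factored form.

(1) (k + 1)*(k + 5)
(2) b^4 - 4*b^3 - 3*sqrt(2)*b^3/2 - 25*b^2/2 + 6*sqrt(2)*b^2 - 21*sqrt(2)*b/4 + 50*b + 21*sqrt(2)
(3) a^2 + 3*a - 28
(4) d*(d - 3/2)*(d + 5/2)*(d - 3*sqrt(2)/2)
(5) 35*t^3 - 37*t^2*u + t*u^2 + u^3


(1) = k^2 + 6*k + 5
(2) = (b - 4)*(b - 7*sqrt(2)/2)*(b + sqrt(2)/2)*(b + 3*sqrt(2)/2)
(3) = (a - 4)*(a + 7)
(4) = d^4 - 3*sqrt(2)*d^3/2 + d^3 - 15*d^2/4 - 3*sqrt(2)*d^2/2 + 45*sqrt(2)*d/8
(5) = (-5*t + u)*(-t + u)*(7*t + u)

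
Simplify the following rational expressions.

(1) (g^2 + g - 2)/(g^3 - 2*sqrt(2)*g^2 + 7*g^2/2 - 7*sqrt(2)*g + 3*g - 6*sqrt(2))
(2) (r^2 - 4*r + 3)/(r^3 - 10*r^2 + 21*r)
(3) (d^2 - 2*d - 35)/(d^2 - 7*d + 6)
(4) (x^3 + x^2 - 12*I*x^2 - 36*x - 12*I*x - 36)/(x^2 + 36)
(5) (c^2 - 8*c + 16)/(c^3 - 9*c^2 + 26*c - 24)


(1) = (2*g - 2)/(2*g^2 + g*(3 - 4*sqrt(2)) - 6*sqrt(2))
(2) = (r - 1)/(r^2 - 7*r)
(3) = (d^2 - 2*d - 35)/(d^2 - 7*d + 6)
(4) = (x^2 + x*(1 - 6*I) - 6*I)/(x + 6*I)
(5) = (c - 4)/(c^2 - 5*c + 6)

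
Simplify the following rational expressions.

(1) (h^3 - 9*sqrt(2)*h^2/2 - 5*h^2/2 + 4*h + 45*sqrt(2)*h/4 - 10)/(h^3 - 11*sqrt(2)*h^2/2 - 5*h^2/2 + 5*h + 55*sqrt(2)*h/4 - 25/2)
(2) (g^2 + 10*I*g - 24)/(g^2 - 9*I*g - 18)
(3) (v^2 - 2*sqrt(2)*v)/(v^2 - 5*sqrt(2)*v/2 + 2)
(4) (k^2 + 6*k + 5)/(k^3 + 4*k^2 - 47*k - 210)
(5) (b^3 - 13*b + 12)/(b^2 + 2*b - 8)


(1) = (16*h - 64*sqrt(2))/(16*h - 80*sqrt(2))
(2) = (g^2 + 10*I*g - 24)/(g^2 - 9*I*g - 18)
(3) = 2*v/(2*v - sqrt(2))
(4) = (k + 1)/(k^2 - k - 42)
(5) = (b^2 - 4*b + 3)/(b - 2)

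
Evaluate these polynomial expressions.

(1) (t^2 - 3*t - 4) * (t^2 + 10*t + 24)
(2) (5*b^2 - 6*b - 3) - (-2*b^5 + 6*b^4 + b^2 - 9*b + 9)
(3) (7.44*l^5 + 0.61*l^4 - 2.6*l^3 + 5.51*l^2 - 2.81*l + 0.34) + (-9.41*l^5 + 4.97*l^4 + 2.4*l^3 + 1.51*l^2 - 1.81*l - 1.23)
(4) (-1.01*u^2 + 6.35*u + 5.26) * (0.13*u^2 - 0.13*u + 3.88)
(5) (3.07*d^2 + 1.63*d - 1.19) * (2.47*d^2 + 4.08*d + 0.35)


(1) = t^4 + 7*t^3 - 10*t^2 - 112*t - 96
(2) = 2*b^5 - 6*b^4 + 4*b^2 + 3*b - 12
(3) = -1.97*l^5 + 5.58*l^4 - 0.2*l^3 + 7.02*l^2 - 4.62*l - 0.89
(4) = -0.1313*u^4 + 0.9568*u^3 - 4.0605*u^2 + 23.9542*u + 20.4088
(5) = 7.5829*d^4 + 16.5517*d^3 + 4.7856*d^2 - 4.2847*d - 0.4165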